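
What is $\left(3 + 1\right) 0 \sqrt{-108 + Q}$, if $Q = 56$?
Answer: $0$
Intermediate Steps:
$\left(3 + 1\right) 0 \sqrt{-108 + Q} = \left(3 + 1\right) 0 \sqrt{-108 + 56} = 4 \cdot 0 \sqrt{-52} = 0 \cdot 2 i \sqrt{13} = 0$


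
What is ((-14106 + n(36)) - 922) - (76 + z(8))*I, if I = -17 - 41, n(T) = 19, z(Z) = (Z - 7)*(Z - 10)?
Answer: -10717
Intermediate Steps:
z(Z) = (-10 + Z)*(-7 + Z) (z(Z) = (-7 + Z)*(-10 + Z) = (-10 + Z)*(-7 + Z))
I = -58
((-14106 + n(36)) - 922) - (76 + z(8))*I = ((-14106 + 19) - 922) - (76 + (70 + 8² - 17*8))*(-58) = (-14087 - 922) - (76 + (70 + 64 - 136))*(-58) = -15009 - (76 - 2)*(-58) = -15009 - 74*(-58) = -15009 - 1*(-4292) = -15009 + 4292 = -10717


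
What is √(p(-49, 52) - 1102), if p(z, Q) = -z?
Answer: 9*I*√13 ≈ 32.45*I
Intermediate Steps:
√(p(-49, 52) - 1102) = √(-1*(-49) - 1102) = √(49 - 1102) = √(-1053) = 9*I*√13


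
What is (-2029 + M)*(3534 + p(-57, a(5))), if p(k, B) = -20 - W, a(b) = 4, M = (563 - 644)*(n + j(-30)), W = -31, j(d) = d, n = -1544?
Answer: 444773425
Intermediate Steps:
M = 127494 (M = (563 - 644)*(-1544 - 30) = -81*(-1574) = 127494)
p(k, B) = 11 (p(k, B) = -20 - 1*(-31) = -20 + 31 = 11)
(-2029 + M)*(3534 + p(-57, a(5))) = (-2029 + 127494)*(3534 + 11) = 125465*3545 = 444773425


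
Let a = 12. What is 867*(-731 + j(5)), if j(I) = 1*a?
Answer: -623373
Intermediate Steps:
j(I) = 12 (j(I) = 1*12 = 12)
867*(-731 + j(5)) = 867*(-731 + 12) = 867*(-719) = -623373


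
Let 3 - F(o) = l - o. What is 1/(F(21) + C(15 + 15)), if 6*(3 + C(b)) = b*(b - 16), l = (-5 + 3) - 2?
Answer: 1/95 ≈ 0.010526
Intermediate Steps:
l = -4 (l = -2 - 2 = -4)
C(b) = -3 + b*(-16 + b)/6 (C(b) = -3 + (b*(b - 16))/6 = -3 + (b*(-16 + b))/6 = -3 + b*(-16 + b)/6)
F(o) = 7 + o (F(o) = 3 - (-4 - o) = 3 + (4 + o) = 7 + o)
1/(F(21) + C(15 + 15)) = 1/((7 + 21) + (-3 - 8*(15 + 15)/3 + (15 + 15)**2/6)) = 1/(28 + (-3 - 8/3*30 + (1/6)*30**2)) = 1/(28 + (-3 - 80 + (1/6)*900)) = 1/(28 + (-3 - 80 + 150)) = 1/(28 + 67) = 1/95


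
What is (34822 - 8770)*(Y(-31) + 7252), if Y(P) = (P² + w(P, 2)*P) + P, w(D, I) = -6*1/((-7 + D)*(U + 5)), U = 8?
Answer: 4049805444/19 ≈ 2.1315e+8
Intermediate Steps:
w(D, I) = -6/(-91 + 13*D) (w(D, I) = -6*1/((-7 + D)*(8 + 5)) = -6*1/(13*(-7 + D)) = -6/(-91 + 13*D))
Y(P) = P + P² - 6*P/(-91 + 13*P) (Y(P) = (P² + (-6/(-91 + 13*P))*P) + P = (P² - 6*P/(-91 + 13*P)) + P = P + P² - 6*P/(-91 + 13*P))
(34822 - 8770)*(Y(-31) + 7252) = (34822 - 8770)*((1/13)*(-31)*(-6 + 13*(1 - 31)*(-7 - 31))/(-7 - 31) + 7252) = 26052*((1/13)*(-31)*(-6 + 13*(-30)*(-38))/(-38) + 7252) = 26052*((1/13)*(-31)*(-1/38)*(-6 + 14820) + 7252) = 26052*((1/13)*(-31)*(-1/38)*14814 + 7252) = 26052*(229617/247 + 7252) = 26052*(2020861/247) = 4049805444/19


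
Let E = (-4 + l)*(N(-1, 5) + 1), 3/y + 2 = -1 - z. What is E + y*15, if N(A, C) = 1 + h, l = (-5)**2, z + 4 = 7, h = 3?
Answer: 195/2 ≈ 97.500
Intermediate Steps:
z = 3 (z = -4 + 7 = 3)
l = 25
N(A, C) = 4 (N(A, C) = 1 + 3 = 4)
y = -1/2 (y = 3/(-2 + (-1 - 1*3)) = 3/(-2 + (-1 - 3)) = 3/(-2 - 4) = 3/(-6) = 3*(-1/6) = -1/2 ≈ -0.50000)
E = 105 (E = (-4 + 25)*(4 + 1) = 21*5 = 105)
E + y*15 = 105 - 1/2*15 = 105 - 15/2 = 195/2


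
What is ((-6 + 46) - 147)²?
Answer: 11449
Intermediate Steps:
((-6 + 46) - 147)² = (40 - 147)² = (-107)² = 11449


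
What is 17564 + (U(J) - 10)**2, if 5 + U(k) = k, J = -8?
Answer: 18093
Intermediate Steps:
U(k) = -5 + k
17564 + (U(J) - 10)**2 = 17564 + ((-5 - 8) - 10)**2 = 17564 + (-13 - 10)**2 = 17564 + (-23)**2 = 17564 + 529 = 18093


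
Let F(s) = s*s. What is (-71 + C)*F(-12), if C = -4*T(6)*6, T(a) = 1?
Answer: -13680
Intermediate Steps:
F(s) = s²
C = -24 (C = -4*1*6 = -4*6 = -24)
(-71 + C)*F(-12) = (-71 - 24)*(-12)² = -95*144 = -13680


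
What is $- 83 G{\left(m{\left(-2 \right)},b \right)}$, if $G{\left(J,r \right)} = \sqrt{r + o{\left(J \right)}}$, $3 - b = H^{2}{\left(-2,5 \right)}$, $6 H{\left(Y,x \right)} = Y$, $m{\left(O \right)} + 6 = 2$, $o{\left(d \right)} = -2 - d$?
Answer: $- \frac{166 \sqrt{11}}{3} \approx -183.52$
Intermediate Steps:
$m{\left(O \right)} = -4$ ($m{\left(O \right)} = -6 + 2 = -4$)
$H{\left(Y,x \right)} = \frac{Y}{6}$
$b = \frac{26}{9}$ ($b = 3 - \left(\frac{1}{6} \left(-2\right)\right)^{2} = 3 - \left(- \frac{1}{3}\right)^{2} = 3 - \frac{1}{9} = \frac{26}{9} \approx 2.8889$)
$G{\left(J,r \right)} = \sqrt{-2 + r - J}$ ($G{\left(J,r \right)} = \sqrt{r - \left(2 + J\right)} = \sqrt{-2 + r - J}$)
$- 83 G{\left(m{\left(-2 \right)},b \right)} = - 83 \sqrt{-2 + \frac{26}{9} - -4} = - 83 \sqrt{-2 + \frac{26}{9} + 4} = - 83 \sqrt{\frac{44}{9}} = - 83 \frac{2 \sqrt{11}}{3} = - \frac{166 \sqrt{11}}{3}$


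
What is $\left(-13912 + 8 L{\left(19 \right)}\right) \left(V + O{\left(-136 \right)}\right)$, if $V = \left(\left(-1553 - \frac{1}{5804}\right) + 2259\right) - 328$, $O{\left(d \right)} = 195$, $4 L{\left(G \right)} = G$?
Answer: $- \frac{23070318467}{2902} \approx -7.9498 \cdot 10^{6}$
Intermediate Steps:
$L{\left(G \right)} = \frac{G}{4}$
$V = \frac{2193911}{5804}$ ($V = \left(\left(-1553 - \frac{1}{5804}\right) + 2259\right) - 328 = \left(- \frac{9013613}{5804} + 2259\right) - 328 = \frac{4097623}{5804} - 328 = \frac{2193911}{5804} \approx 378.0$)
$\left(-13912 + 8 L{\left(19 \right)}\right) \left(V + O{\left(-136 \right)}\right) = \left(-13912 + 8 \cdot \frac{1}{4} \cdot 19\right) \left(\frac{2193911}{5804} + 195\right) = \left(-13912 + 8 \cdot \frac{19}{4}\right) \frac{3325691}{5804} = \left(-13912 + 38\right) \frac{3325691}{5804} = \left(-13874\right) \frac{3325691}{5804} = - \frac{23070318467}{2902}$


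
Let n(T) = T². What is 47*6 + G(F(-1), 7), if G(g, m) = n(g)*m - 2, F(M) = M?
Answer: 287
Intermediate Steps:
G(g, m) = -2 + m*g² (G(g, m) = g²*m - 2 = m*g² - 2 = -2 + m*g²)
47*6 + G(F(-1), 7) = 47*6 + (-2 + 7*(-1)²) = 282 + (-2 + 7*1) = 282 + (-2 + 7) = 282 + 5 = 287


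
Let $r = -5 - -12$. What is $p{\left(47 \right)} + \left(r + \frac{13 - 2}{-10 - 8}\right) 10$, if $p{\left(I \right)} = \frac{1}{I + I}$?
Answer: $\frac{54059}{846} \approx 63.9$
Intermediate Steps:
$r = 7$ ($r = -5 + 12 = 7$)
$p{\left(I \right)} = \frac{1}{2 I}$
$p{\left(47 \right)} + \left(r + \frac{13 - 2}{-10 - 8}\right) 10 = \frac{1}{2 \cdot 47} + \left(7 + \frac{13 - 2}{-10 - 8}\right) 10 = \frac{1}{2} \cdot \frac{1}{47} + \left(7 + \frac{11}{-18}\right) 10 = \frac{1}{94} + \left(7 + 11 \left(- \frac{1}{18}\right)\right) 10 = \frac{1}{94} + \left(7 - \frac{11}{18}\right) 10 = \frac{1}{94} + \frac{115}{18} \cdot 10 = \frac{1}{94} + \frac{575}{9} = \frac{54059}{846}$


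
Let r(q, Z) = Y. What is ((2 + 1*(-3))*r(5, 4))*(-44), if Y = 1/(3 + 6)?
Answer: 44/9 ≈ 4.8889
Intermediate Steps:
Y = ⅑ (Y = 1/9 = ⅑ ≈ 0.11111)
r(q, Z) = ⅑
((2 + 1*(-3))*r(5, 4))*(-44) = ((2 + 1*(-3))*(⅑))*(-44) = ((2 - 3)*(⅑))*(-44) = -1*⅑*(-44) = -⅑*(-44) = 44/9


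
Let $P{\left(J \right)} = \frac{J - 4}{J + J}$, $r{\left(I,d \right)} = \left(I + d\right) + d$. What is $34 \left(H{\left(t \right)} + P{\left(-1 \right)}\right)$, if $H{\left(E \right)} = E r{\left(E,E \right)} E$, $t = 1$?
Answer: $187$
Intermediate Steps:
$r{\left(I,d \right)} = I + 2 d$
$H{\left(E \right)} = 3 E^{3}$ ($H{\left(E \right)} = E \left(E + 2 E\right) E = E 3 E E = 3 E^{2} E = 3 E^{3}$)
$P{\left(J \right)} = \frac{-4 + J}{2 J}$
$34 \left(H{\left(t \right)} + P{\left(-1 \right)}\right) = 34 \left(3 \cdot 1^{3} + \frac{-4 - 1}{2 \left(-1\right)}\right) = 34 \left(3 \cdot 1 + \frac{1}{2} \left(-1\right) \left(-5\right)\right) = 34 \left(3 + \frac{5}{2}\right) = 34 \cdot \frac{11}{2} = 187$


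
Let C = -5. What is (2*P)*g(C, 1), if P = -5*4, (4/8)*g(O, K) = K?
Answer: -80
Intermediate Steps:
g(O, K) = 2*K
P = -20
(2*P)*g(C, 1) = (2*(-20))*(2*1) = -40*2 = -80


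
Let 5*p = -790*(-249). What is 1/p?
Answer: 1/39342 ≈ 2.5418e-5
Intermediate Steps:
p = 39342 (p = (-790*(-249))/5 = (⅕)*196710 = 39342)
1/p = 1/39342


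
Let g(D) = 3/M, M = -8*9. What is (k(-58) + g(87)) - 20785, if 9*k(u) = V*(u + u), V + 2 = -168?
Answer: -1338763/72 ≈ -18594.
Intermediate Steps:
M = -72
V = -170 (V = -2 - 168 = -170)
k(u) = -340*u/9 (k(u) = (-170*(u + u))/9 = (-340*u)/9 = -340*u/9)
g(D) = -1/24 (g(D) = 3/(-72) = 3*(-1/72) = -1/24)
(k(-58) + g(87)) - 20785 = (-340/9*(-58) - 1/24) - 20785 = (19720/9 - 1/24) - 20785 = 157757/72 - 20785 = -1338763/72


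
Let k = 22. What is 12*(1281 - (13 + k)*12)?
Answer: 10332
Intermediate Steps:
12*(1281 - (13 + k)*12) = 12*(1281 - (13 + 22)*12) = 12*(1281 - 35*12) = 12*(1281 - 1*420) = 12*(1281 - 420) = 12*861 = 10332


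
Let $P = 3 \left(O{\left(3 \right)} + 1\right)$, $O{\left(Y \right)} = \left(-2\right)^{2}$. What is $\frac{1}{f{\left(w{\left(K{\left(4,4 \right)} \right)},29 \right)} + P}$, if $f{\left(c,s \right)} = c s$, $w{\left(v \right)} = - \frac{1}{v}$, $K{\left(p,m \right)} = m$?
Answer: $\frac{4}{31} \approx 0.12903$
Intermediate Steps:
$O{\left(Y \right)} = 4$
$P = 15$ ($P = 3 \left(4 + 1\right) = 3 \cdot 5 = 15$)
$\frac{1}{f{\left(w{\left(K{\left(4,4 \right)} \right)},29 \right)} + P} = \frac{1}{- \frac{1}{4} \cdot 29 + 15} = \frac{1}{\left(-1\right) \frac{1}{4} \cdot 29 + 15} = \frac{1}{\left(- \frac{1}{4}\right) 29 + 15} = \frac{1}{- \frac{29}{4} + 15} = \frac{1}{\frac{31}{4}} = \frac{4}{31}$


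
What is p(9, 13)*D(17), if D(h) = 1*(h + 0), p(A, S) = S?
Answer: 221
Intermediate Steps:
D(h) = h (D(h) = 1*h = h)
p(9, 13)*D(17) = 13*17 = 221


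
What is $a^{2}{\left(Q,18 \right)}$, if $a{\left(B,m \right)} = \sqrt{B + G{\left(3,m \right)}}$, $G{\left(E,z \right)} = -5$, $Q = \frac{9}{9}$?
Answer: $-4$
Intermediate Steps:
$Q = 1$ ($Q = 9 \cdot \frac{1}{9} = 1$)
$a{\left(B,m \right)} = \sqrt{-5 + B}$ ($a{\left(B,m \right)} = \sqrt{B - 5} = \sqrt{-5 + B}$)
$a^{2}{\left(Q,18 \right)} = \left(\sqrt{-5 + 1}\right)^{2} = \left(\sqrt{-4}\right)^{2} = \left(2 i\right)^{2} = -4$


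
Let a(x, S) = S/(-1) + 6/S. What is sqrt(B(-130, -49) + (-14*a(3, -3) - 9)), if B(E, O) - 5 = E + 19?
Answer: I*sqrt(129) ≈ 11.358*I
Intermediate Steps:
a(x, S) = -S + 6/S (a(x, S) = S*(-1) + 6/S = -S + 6/S)
B(E, O) = 24 + E (B(E, O) = 5 + (E + 19) = 5 + (19 + E) = 24 + E)
sqrt(B(-130, -49) + (-14*a(3, -3) - 9)) = sqrt((24 - 130) + (-14*(-1*(-3) + 6/(-3)) - 9)) = sqrt(-106 + (-14*(3 + 6*(-1/3)) - 9)) = sqrt(-106 + (-14*(3 - 2) - 9)) = sqrt(-106 + (-14*1 - 9)) = sqrt(-106 + (-14 - 9)) = sqrt(-106 - 23) = sqrt(-129) = I*sqrt(129)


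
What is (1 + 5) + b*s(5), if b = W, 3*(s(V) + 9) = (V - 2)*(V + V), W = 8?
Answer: 14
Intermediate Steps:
s(V) = -9 + 2*V*(-2 + V)/3 (s(V) = -9 + ((V - 2)*(V + V))/3 = -9 + ((-2 + V)*(2*V))/3 = -9 + (2*V*(-2 + V))/3 = -9 + 2*V*(-2 + V)/3)
b = 8
(1 + 5) + b*s(5) = (1 + 5) + 8*(-9 - 4/3*5 + (2/3)*5**2) = 6 + 8*(-9 - 20/3 + (2/3)*25) = 6 + 8*(-9 - 20/3 + 50/3) = 6 + 8*1 = 6 + 8 = 14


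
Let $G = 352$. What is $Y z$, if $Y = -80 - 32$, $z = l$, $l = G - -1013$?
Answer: $-152880$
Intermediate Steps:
$l = 1365$ ($l = 352 - -1013 = 352 + 1013 = 1365$)
$z = 1365$
$Y = -112$ ($Y = -80 - 32 = -112$)
$Y z = \left(-112\right) 1365 = -152880$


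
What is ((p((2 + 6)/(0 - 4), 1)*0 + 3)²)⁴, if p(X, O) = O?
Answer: 6561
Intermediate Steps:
((p((2 + 6)/(0 - 4), 1)*0 + 3)²)⁴ = ((1*0 + 3)²)⁴ = ((0 + 3)²)⁴ = (3²)⁴ = 9⁴ = 6561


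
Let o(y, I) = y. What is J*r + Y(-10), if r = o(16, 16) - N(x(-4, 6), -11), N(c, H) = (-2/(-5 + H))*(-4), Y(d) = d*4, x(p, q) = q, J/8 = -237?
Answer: -31324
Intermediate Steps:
J = -1896 (J = 8*(-237) = -1896)
Y(d) = 4*d
N(c, H) = 8/(-5 + H) (N(c, H) = -2/(-5 + H)*(-4) = 8/(-5 + H))
r = 33/2 (r = 16 - 8/(-5 - 11) = 16 - 8/(-16) = 16 - 8*(-1)/16 = 16 - 1*(-½) = 16 + ½ = 33/2 ≈ 16.500)
J*r + Y(-10) = -1896*33/2 + 4*(-10) = -31284 - 40 = -31324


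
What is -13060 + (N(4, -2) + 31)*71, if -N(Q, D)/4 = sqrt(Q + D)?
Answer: -10859 - 284*sqrt(2) ≈ -11261.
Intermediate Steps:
N(Q, D) = -4*sqrt(D + Q) (N(Q, D) = -4*sqrt(Q + D) = -4*sqrt(D + Q))
-13060 + (N(4, -2) + 31)*71 = -13060 + (-4*sqrt(-2 + 4) + 31)*71 = -13060 + (-4*sqrt(2) + 31)*71 = -13060 + (31 - 4*sqrt(2))*71 = -13060 + (2201 - 284*sqrt(2)) = -10859 - 284*sqrt(2)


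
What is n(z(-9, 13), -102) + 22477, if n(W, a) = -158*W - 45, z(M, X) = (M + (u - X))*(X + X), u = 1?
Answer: 108700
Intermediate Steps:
z(M, X) = 2*X*(1 + M - X) (z(M, X) = (M + (1 - X))*(X + X) = (1 + M - X)*(2*X) = 2*X*(1 + M - X))
n(W, a) = -45 - 158*W
n(z(-9, 13), -102) + 22477 = (-45 - 316*13*(1 - 9 - 1*13)) + 22477 = (-45 - 316*13*(1 - 9 - 13)) + 22477 = (-45 - 316*13*(-21)) + 22477 = (-45 - 158*(-546)) + 22477 = (-45 + 86268) + 22477 = 86223 + 22477 = 108700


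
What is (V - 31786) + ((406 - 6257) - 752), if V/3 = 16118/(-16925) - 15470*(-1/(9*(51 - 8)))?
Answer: -83560071341/2183325 ≈ -38272.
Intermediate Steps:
V = 255592084/2183325 (V = 3*(16118/(-16925) - 15470*(-1/(9*(51 - 8)))) = 3*(16118*(-1/16925) - 15470/((-9*43))) = 3*(-16118/16925 - 15470/(-387)) = 3*(-16118/16925 - 15470*(-1/387)) = 3*(-16118/16925 + 15470/387) = 3*(255592084/6549975) = 255592084/2183325 ≈ 117.07)
(V - 31786) + ((406 - 6257) - 752) = (255592084/2183325 - 31786) + ((406 - 6257) - 752) = -69143576366/2183325 + (-5851 - 752) = -69143576366/2183325 - 6603 = -83560071341/2183325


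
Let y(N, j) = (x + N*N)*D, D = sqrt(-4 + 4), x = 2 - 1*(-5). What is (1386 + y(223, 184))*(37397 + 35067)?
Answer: 100435104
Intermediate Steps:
x = 7 (x = 2 + 5 = 7)
D = 0 (D = sqrt(0) = 0)
y(N, j) = 0 (y(N, j) = (7 + N*N)*0 = (7 + N**2)*0 = 0)
(1386 + y(223, 184))*(37397 + 35067) = (1386 + 0)*(37397 + 35067) = 1386*72464 = 100435104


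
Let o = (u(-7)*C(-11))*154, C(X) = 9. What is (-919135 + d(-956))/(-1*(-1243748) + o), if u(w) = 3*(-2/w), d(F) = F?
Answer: -920091/1244936 ≈ -0.73907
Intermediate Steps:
u(w) = -6/w
o = 1188 (o = (-6/(-7)*9)*154 = (-6*(-1/7)*9)*154 = ((6/7)*9)*154 = (54/7)*154 = 1188)
(-919135 + d(-956))/(-1*(-1243748) + o) = (-919135 - 956)/(-1*(-1243748) + 1188) = -920091/(1243748 + 1188) = -920091/1244936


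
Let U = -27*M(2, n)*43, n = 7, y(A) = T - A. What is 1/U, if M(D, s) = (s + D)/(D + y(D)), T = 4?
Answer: -4/10449 ≈ -0.00038281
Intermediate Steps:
y(A) = 4 - A
M(D, s) = D/4 + s/4 (M(D, s) = (s + D)/(D + (4 - D)) = (D + s)/4 = (D + s)*(1/4) = D/4 + s/4)
U = -10449/4 (U = -27*((1/4)*2 + (1/4)*7)*43 = -27*(1/2 + 7/4)*43 = -27*9/4*43 = -243/4*43 = -10449/4 ≈ -2612.3)
1/U = 1/(-10449/4) = -4/10449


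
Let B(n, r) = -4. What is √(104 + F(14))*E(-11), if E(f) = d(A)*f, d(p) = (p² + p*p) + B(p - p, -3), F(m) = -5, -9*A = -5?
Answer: 3014*√11/27 ≈ 370.23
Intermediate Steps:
A = 5/9 (A = -⅑*(-5) = 5/9 ≈ 0.55556)
d(p) = -4 + 2*p² (d(p) = (p² + p*p) - 4 = (p² + p²) - 4 = 2*p² - 4 = -4 + 2*p²)
E(f) = -274*f/81 (E(f) = (-4 + 2*(5/9)²)*f = (-4 + 2*(25/81))*f = (-4 + 50/81)*f = -274*f/81)
√(104 + F(14))*E(-11) = √(104 - 5)*(-274/81*(-11)) = √99*(3014/81) = (3*√11)*(3014/81) = 3014*√11/27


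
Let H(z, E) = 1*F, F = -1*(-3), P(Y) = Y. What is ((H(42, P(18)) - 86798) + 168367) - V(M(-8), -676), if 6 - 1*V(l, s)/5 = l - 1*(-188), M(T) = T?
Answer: 82442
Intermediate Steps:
F = 3
H(z, E) = 3 (H(z, E) = 1*3 = 3)
V(l, s) = -910 - 5*l (V(l, s) = 30 - 5*(l - 1*(-188)) = 30 - 5*(l + 188) = 30 - 5*(188 + l) = 30 + (-940 - 5*l) = -910 - 5*l)
((H(42, P(18)) - 86798) + 168367) - V(M(-8), -676) = ((3 - 86798) + 168367) - (-910 - 5*(-8)) = (-86795 + 168367) - (-910 + 40) = 81572 - 1*(-870) = 81572 + 870 = 82442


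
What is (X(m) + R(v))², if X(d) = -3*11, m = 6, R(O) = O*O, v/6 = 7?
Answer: 2996361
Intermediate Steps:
v = 42 (v = 6*7 = 42)
R(O) = O²
X(d) = -33
(X(m) + R(v))² = (-33 + 42²)² = (-33 + 1764)² = 1731² = 2996361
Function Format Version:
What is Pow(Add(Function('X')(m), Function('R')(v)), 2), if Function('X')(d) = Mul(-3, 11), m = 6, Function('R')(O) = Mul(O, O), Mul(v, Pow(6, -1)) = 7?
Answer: 2996361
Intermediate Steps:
v = 42 (v = Mul(6, 7) = 42)
Function('R')(O) = Pow(O, 2)
Function('X')(d) = -33
Pow(Add(Function('X')(m), Function('R')(v)), 2) = Pow(Add(-33, Pow(42, 2)), 2) = Pow(Add(-33, 1764), 2) = Pow(1731, 2) = 2996361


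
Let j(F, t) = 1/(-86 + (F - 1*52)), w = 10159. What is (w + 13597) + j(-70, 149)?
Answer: 4941247/208 ≈ 23756.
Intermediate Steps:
j(F, t) = 1/(-138 + F) (j(F, t) = 1/(-86 + (F - 52)) = 1/(-86 + (-52 + F)) = 1/(-138 + F))
(w + 13597) + j(-70, 149) = (10159 + 13597) + 1/(-138 - 70) = 23756 + 1/(-208) = 23756 - 1/208 = 4941247/208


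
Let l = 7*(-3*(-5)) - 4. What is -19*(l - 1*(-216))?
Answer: -6023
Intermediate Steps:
l = 101 (l = 7*15 - 4 = 105 - 4 = 101)
-19*(l - 1*(-216)) = -19*(101 - 1*(-216)) = -19*(101 + 216) = -19*317 = -6023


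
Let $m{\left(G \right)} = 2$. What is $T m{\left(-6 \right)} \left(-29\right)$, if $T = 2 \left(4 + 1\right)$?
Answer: $-580$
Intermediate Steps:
$T = 10$ ($T = 2 \cdot 5 = 10$)
$T m{\left(-6 \right)} \left(-29\right) = 10 \cdot 2 \left(-29\right) = 20 \left(-29\right) = -580$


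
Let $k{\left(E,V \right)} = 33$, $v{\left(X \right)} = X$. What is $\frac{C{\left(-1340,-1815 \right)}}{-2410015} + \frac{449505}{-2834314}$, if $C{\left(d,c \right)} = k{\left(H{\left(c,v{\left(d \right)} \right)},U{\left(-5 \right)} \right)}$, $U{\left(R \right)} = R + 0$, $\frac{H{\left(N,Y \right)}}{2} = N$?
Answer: $- \frac{154772474991}{975819893530} \approx -0.15861$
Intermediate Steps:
$H{\left(N,Y \right)} = 2 N$
$U{\left(R \right)} = R$
$C{\left(d,c \right)} = 33$
$\frac{C{\left(-1340,-1815 \right)}}{-2410015} + \frac{449505}{-2834314} = \frac{33}{-2410015} + \frac{449505}{-2834314} = 33 \left(- \frac{1}{2410015}\right) + 449505 \left(- \frac{1}{2834314}\right) = - \frac{33}{2410015} - \frac{64215}{404902} = - \frac{154772474991}{975819893530}$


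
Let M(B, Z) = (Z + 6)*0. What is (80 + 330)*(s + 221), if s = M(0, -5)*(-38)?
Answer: 90610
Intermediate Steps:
M(B, Z) = 0 (M(B, Z) = (6 + Z)*0 = 0)
s = 0 (s = 0*(-38) = 0)
(80 + 330)*(s + 221) = (80 + 330)*(0 + 221) = 410*221 = 90610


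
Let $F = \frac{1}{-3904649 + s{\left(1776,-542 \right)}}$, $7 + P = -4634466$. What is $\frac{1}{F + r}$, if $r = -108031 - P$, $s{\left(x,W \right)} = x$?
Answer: $\frac{3902873}{17666128267865} \approx 2.2092 \cdot 10^{-7}$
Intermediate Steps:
$P = -4634473$ ($P = -7 - 4634466 = -4634473$)
$r = 4526442$ ($r = -108031 - -4634473 = -108031 + 4634473 = 4526442$)
$F = - \frac{1}{3902873}$ ($F = \frac{1}{-3904649 + 1776} = \frac{1}{-3902873} = - \frac{1}{3902873} \approx -2.5622 \cdot 10^{-7}$)
$\frac{1}{F + r} = \frac{1}{- \frac{1}{3902873} + 4526442} = \frac{1}{\frac{17666128267865}{3902873}} = \frac{3902873}{17666128267865}$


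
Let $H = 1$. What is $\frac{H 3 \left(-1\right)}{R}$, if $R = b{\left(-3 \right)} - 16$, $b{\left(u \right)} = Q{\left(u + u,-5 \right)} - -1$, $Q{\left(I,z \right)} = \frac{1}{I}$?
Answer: $\frac{18}{91} \approx 0.1978$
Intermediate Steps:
$b{\left(u \right)} = 1 + \frac{1}{2 u}$ ($b{\left(u \right)} = \frac{1}{u + u} - -1 = \frac{1}{2 u} + 1 = 1 + \frac{1}{2 u}$)
$R = - \frac{91}{6}$ ($R = \frac{\frac{1}{2} - 3}{-3} - 16 = \left(- \frac{1}{3}\right) \left(- \frac{5}{2}\right) - 16 = \frac{5}{6} - 16 = - \frac{91}{6} \approx -15.167$)
$\frac{H 3 \left(-1\right)}{R} = \frac{1 \cdot 3 \left(-1\right)}{- \frac{91}{6}} = - \frac{6 \cdot 3 \left(-1\right)}{91} = \left(- \frac{6}{91}\right) \left(-3\right) = \frac{18}{91}$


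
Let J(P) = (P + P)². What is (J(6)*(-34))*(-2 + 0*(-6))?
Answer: 9792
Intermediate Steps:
J(P) = 4*P² (J(P) = (2*P)² = 4*P²)
(J(6)*(-34))*(-2 + 0*(-6)) = ((4*6²)*(-34))*(-2 + 0*(-6)) = ((4*36)*(-34))*(-2 + 0) = (144*(-34))*(-2) = -4896*(-2) = 9792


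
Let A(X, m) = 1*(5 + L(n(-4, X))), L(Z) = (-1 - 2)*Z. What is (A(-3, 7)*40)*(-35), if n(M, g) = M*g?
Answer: 43400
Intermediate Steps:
L(Z) = -3*Z
A(X, m) = 5 + 12*X (A(X, m) = 1*(5 - (-12)*X) = 1*(5 + 12*X) = 5 + 12*X)
(A(-3, 7)*40)*(-35) = ((5 + 12*(-3))*40)*(-35) = ((5 - 36)*40)*(-35) = -31*40*(-35) = -1240*(-35) = 43400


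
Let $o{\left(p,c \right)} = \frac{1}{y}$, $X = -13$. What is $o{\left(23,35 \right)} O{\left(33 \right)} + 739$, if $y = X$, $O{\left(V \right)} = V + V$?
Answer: $\frac{9541}{13} \approx 733.92$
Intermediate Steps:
$O{\left(V \right)} = 2 V$
$y = -13$
$o{\left(p,c \right)} = - \frac{1}{13}$ ($o{\left(p,c \right)} = \frac{1}{-13} = - \frac{1}{13}$)
$o{\left(23,35 \right)} O{\left(33 \right)} + 739 = - \frac{2 \cdot 33}{13} + 739 = \left(- \frac{1}{13}\right) 66 + 739 = - \frac{66}{13} + 739 = \frac{9541}{13}$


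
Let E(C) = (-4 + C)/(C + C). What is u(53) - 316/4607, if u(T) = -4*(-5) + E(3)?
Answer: 546337/27642 ≈ 19.765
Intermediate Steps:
E(C) = (-4 + C)/(2*C) (E(C) = (-4 + C)/((2*C)) = (-4 + C)*(1/(2*C)) = (-4 + C)/(2*C))
u(T) = 119/6 (u(T) = -4*(-5) + (½)*(-4 + 3)/3 = 20 + (½)*(⅓)*(-1) = 20 - ⅙ = 119/6)
u(53) - 316/4607 = 119/6 - 316/4607 = 546337/27642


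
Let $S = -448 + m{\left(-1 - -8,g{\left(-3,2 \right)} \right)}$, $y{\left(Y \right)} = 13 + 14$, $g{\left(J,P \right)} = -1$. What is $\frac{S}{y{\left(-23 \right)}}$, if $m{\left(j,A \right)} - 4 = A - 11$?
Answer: $- \frac{152}{9} \approx -16.889$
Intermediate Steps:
$m{\left(j,A \right)} = -7 + A$ ($m{\left(j,A \right)} = 4 + \left(A - 11\right) = 4 + \left(-11 + A\right) = -7 + A$)
$y{\left(Y \right)} = 27$
$S = -456$ ($S = -448 - 8 = -456$)
$\frac{S}{y{\left(-23 \right)}} = - \frac{456}{27} = \left(-456\right) \frac{1}{27} = - \frac{152}{9}$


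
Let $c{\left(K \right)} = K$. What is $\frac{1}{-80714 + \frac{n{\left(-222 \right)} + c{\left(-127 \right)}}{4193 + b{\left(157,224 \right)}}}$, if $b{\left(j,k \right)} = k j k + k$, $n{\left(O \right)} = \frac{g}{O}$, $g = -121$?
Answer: $- \frac{1749814878}{141234558090965} \approx -1.2389 \cdot 10^{-5}$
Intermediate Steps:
$n{\left(O \right)} = - \frac{121}{O}$
$b{\left(j,k \right)} = k + j k^{2}$ ($b{\left(j,k \right)} = j k k + k = j k^{2} + k = k + j k^{2}$)
$\frac{1}{-80714 + \frac{n{\left(-222 \right)} + c{\left(-127 \right)}}{4193 + b{\left(157,224 \right)}}} = \frac{1}{-80714 + \frac{- \frac{121}{-222} - 127}{4193 + 224 \left(1 + 157 \cdot 224\right)}} = \frac{1}{-80714 + \frac{\left(-121\right) \left(- \frac{1}{222}\right) - 127}{4193 + 224 \left(1 + 35168\right)}} = \frac{1}{-80714 + \frac{\frac{121}{222} - 127}{4193 + 224 \cdot 35169}} = \frac{1}{-80714 - \frac{28073}{222 \left(4193 + 7877856\right)}} = \frac{1}{-80714 - \frac{28073}{222 \cdot 7882049}} = \frac{1}{-80714 - \frac{28073}{1749814878}} = \frac{1}{- \frac{141234558090965}{1749814878}} = - \frac{1749814878}{141234558090965}$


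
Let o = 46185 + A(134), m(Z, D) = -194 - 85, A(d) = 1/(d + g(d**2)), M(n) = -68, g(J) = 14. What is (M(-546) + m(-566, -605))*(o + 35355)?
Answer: -4187568587/148 ≈ -2.8294e+7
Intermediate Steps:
A(d) = 1/(14 + d) (A(d) = 1/(d + 14) = 1/(14 + d))
m(Z, D) = -279
o = 6835381/148 (o = 46185 + 1/(14 + 134) = 46185 + 1/148 = 6835381/148 ≈ 46185.)
(M(-546) + m(-566, -605))*(o + 35355) = (-68 - 279)*(6835381/148 + 35355) = -347*12067921/148 = -4187568587/148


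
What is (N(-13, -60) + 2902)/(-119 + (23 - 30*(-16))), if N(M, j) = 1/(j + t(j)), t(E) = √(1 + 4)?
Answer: 1043263/138048 - √5/1380480 ≈ 7.5572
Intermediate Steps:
t(E) = √5
N(M, j) = 1/(j + √5)
(N(-13, -60) + 2902)/(-119 + (23 - 30*(-16))) = (1/(-60 + √5) + 2902)/(-119 + (23 - 30*(-16))) = (2902 + 1/(-60 + √5))/(-119 + (23 + 480)) = (2902 + 1/(-60 + √5))/(-119 + 503) = (2902 + 1/(-60 + √5))/384 = (2902 + 1/(-60 + √5))*(1/384) = 1451/192 + 1/(384*(-60 + √5))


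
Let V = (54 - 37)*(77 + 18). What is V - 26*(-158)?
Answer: 5723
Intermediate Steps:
V = 1615 (V = 17*95 = 1615)
V - 26*(-158) = 1615 - 26*(-158) = 1615 + 4108 = 5723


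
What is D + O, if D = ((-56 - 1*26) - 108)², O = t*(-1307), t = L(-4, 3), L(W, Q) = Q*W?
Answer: 51784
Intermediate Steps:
t = -12 (t = 3*(-4) = -12)
O = 15684 (O = -12*(-1307) = 15684)
D = 36100 (D = ((-56 - 26) - 108)² = (-82 - 108)² = (-190)² = 36100)
D + O = 36100 + 15684 = 51784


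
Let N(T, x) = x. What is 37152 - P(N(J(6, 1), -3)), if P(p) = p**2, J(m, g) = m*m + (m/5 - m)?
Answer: 37143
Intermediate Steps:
J(m, g) = m**2 - 4*m/5 (J(m, g) = m**2 + (m*(1/5) - m) = m**2 + (m/5 - m) = m**2 - 4*m/5)
37152 - P(N(J(6, 1), -3)) = 37152 - 1*(-3)**2 = 37152 - 1*9 = 37152 - 9 = 37143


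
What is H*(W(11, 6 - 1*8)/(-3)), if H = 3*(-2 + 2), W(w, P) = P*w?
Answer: 0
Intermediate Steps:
H = 0 (H = 3*0 = 0)
H*(W(11, 6 - 1*8)/(-3)) = 0*(((6 - 1*8)*11)/(-3)) = 0*(((6 - 8)*11)*(-1/3)) = 0*(-2*11*(-1/3)) = 0*(-22*(-1/3)) = 0*(22/3) = 0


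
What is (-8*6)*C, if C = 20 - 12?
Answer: -384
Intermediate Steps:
C = 8
(-8*6)*C = -8*6*8 = -48*8 = -384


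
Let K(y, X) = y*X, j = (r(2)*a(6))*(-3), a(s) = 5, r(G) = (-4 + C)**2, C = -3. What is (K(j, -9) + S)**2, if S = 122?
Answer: 45387169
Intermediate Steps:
r(G) = 49 (r(G) = (-4 - 3)**2 = (-7)**2 = 49)
j = -735 (j = (49*5)*(-3) = 245*(-3) = -735)
K(y, X) = X*y
(K(j, -9) + S)**2 = (-9*(-735) + 122)**2 = (6615 + 122)**2 = 6737**2 = 45387169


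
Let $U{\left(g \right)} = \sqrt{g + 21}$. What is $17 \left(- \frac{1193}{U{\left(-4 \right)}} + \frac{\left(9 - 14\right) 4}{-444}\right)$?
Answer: $\frac{85}{111} - 1193 \sqrt{17} \approx -4918.1$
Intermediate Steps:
$U{\left(g \right)} = \sqrt{21 + g}$
$17 \left(- \frac{1193}{U{\left(-4 \right)}} + \frac{\left(9 - 14\right) 4}{-444}\right) = 17 \left(- \frac{1193}{\sqrt{21 - 4}} + \frac{\left(9 - 14\right) 4}{-444}\right) = 17 \left(- \frac{1193}{\sqrt{17}} + \left(-5\right) 4 \left(- \frac{1}{444}\right)\right) = 17 \left(- 1193 \frac{\sqrt{17}}{17} - - \frac{5}{111}\right) = 17 \left(- \frac{1193 \sqrt{17}}{17} + \frac{5}{111}\right) = 17 \left(\frac{5}{111} - \frac{1193 \sqrt{17}}{17}\right) = \frac{85}{111} - 1193 \sqrt{17}$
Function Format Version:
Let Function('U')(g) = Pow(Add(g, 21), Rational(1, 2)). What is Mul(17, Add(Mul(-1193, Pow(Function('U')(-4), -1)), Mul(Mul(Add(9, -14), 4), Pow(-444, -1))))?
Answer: Add(Rational(85, 111), Mul(-1193, Pow(17, Rational(1, 2)))) ≈ -4918.1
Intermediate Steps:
Function('U')(g) = Pow(Add(21, g), Rational(1, 2))
Mul(17, Add(Mul(-1193, Pow(Function('U')(-4), -1)), Mul(Mul(Add(9, -14), 4), Pow(-444, -1)))) = Mul(17, Add(Mul(-1193, Pow(Pow(Add(21, -4), Rational(1, 2)), -1)), Mul(Mul(Add(9, -14), 4), Pow(-444, -1)))) = Mul(17, Add(Mul(-1193, Pow(Pow(17, Rational(1, 2)), -1)), Mul(Mul(-5, 4), Rational(-1, 444)))) = Mul(17, Add(Mul(-1193, Mul(Rational(1, 17), Pow(17, Rational(1, 2)))), Mul(-20, Rational(-1, 444)))) = Mul(17, Add(Mul(Rational(-1193, 17), Pow(17, Rational(1, 2))), Rational(5, 111))) = Mul(17, Add(Rational(5, 111), Mul(Rational(-1193, 17), Pow(17, Rational(1, 2))))) = Add(Rational(85, 111), Mul(-1193, Pow(17, Rational(1, 2))))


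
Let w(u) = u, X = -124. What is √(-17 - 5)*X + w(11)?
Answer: 11 - 124*I*√22 ≈ 11.0 - 581.61*I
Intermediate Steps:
√(-17 - 5)*X + w(11) = √(-17 - 5)*(-124) + 11 = √(-22)*(-124) + 11 = (I*√22)*(-124) + 11 = -124*I*√22 + 11 = 11 - 124*I*√22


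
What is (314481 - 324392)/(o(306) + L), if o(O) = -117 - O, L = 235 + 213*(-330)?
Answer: 9911/70478 ≈ 0.14063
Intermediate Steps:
L = -70055 (L = 235 - 70290 = -70055)
(314481 - 324392)/(o(306) + L) = (314481 - 324392)/((-117 - 1*306) - 70055) = -9911/((-117 - 306) - 70055) = -9911/(-423 - 70055) = -9911/(-70478) = -9911*(-1/70478) = 9911/70478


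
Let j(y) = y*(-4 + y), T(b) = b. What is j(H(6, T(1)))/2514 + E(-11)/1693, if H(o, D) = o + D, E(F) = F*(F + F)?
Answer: 214647/1418734 ≈ 0.15129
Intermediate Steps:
E(F) = 2*F² (E(F) = F*(2*F) = 2*F²)
H(o, D) = D + o
j(H(6, T(1)))/2514 + E(-11)/1693 = ((1 + 6)*(-4 + (1 + 6)))/2514 + (2*(-11)²)/1693 = (7*(-4 + 7))*(1/2514) + (2*121)*(1/1693) = (7*3)*(1/2514) + 242*(1/1693) = 21*(1/2514) + 242/1693 = 7/838 + 242/1693 = 214647/1418734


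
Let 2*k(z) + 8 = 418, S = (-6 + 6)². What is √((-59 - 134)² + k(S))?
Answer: √37454 ≈ 193.53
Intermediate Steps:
S = 0 (S = 0² = 0)
k(z) = 205 (k(z) = -4 + (½)*418 = -4 + 209 = 205)
√((-59 - 134)² + k(S)) = √((-59 - 134)² + 205) = √((-193)² + 205) = √(37249 + 205) = √37454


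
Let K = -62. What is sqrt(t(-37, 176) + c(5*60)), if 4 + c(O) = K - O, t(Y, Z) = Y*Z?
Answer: I*sqrt(6878) ≈ 82.934*I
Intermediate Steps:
c(O) = -66 - O (c(O) = -4 + (-62 - O) = -66 - O)
sqrt(t(-37, 176) + c(5*60)) = sqrt(-37*176 + (-66 - 5*60)) = sqrt(-6512 + (-66 - 1*300)) = sqrt(-6512 + (-66 - 300)) = sqrt(-6512 - 366) = sqrt(-6878) = I*sqrt(6878)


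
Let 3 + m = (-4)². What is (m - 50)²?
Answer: 1369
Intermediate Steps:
m = 13 (m = -3 + (-4)² = -3 + 16 = 13)
(m - 50)² = (13 - 50)² = (-37)² = 1369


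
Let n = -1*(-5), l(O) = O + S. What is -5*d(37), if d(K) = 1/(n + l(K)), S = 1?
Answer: -5/43 ≈ -0.11628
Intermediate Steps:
l(O) = 1 + O (l(O) = O + 1 = 1 + O)
n = 5
d(K) = 1/(6 + K) (d(K) = 1/(5 + (1 + K)) = 1/(6 + K))
-5*d(37) = -5/(6 + 37) = -5/43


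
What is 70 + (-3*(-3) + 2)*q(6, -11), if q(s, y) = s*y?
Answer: -656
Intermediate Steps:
70 + (-3*(-3) + 2)*q(6, -11) = 70 + (-3*(-3) + 2)*(6*(-11)) = 70 + (9 + 2)*(-66) = 70 + 11*(-66) = 70 - 726 = -656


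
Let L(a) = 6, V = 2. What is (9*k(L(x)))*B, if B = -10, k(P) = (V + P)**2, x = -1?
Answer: -5760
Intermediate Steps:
k(P) = (2 + P)**2
(9*k(L(x)))*B = (9*(2 + 6)**2)*(-10) = (9*8**2)*(-10) = (9*64)*(-10) = 576*(-10) = -5760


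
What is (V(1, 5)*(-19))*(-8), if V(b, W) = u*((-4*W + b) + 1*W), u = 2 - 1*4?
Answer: 4256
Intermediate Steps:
u = -2 (u = 2 - 4 = -2)
V(b, W) = -2*b + 6*W (V(b, W) = -2*((-4*W + b) + 1*W) = -2*((b - 4*W) + W) = -2*(b - 3*W) = -2*b + 6*W)
(V(1, 5)*(-19))*(-8) = ((-2*1 + 6*5)*(-19))*(-8) = ((-2 + 30)*(-19))*(-8) = (28*(-19))*(-8) = -532*(-8) = 4256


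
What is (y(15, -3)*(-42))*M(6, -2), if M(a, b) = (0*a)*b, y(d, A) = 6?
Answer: 0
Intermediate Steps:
M(a, b) = 0 (M(a, b) = 0*b = 0)
(y(15, -3)*(-42))*M(6, -2) = (6*(-42))*0 = -252*0 = 0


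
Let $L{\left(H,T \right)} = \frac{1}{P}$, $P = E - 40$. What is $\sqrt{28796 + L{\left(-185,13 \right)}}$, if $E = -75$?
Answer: $\frac{\sqrt{380826985}}{115} \approx 169.69$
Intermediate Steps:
$P = -115$ ($P = -75 - 40 = -115$)
$L{\left(H,T \right)} = - \frac{1}{115}$ ($L{\left(H,T \right)} = \frac{1}{-115} = - \frac{1}{115}$)
$\sqrt{28796 + L{\left(-185,13 \right)}} = \sqrt{28796 - \frac{1}{115}} = \sqrt{\frac{3311539}{115}} = \frac{\sqrt{380826985}}{115}$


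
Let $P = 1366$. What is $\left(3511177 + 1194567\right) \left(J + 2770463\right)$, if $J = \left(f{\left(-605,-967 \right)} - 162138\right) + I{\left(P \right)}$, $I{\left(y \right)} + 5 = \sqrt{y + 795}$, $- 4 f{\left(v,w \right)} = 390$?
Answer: $12273627380040 + 4705744 \sqrt{2161} \approx 1.2274 \cdot 10^{13}$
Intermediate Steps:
$f{\left(v,w \right)} = - \frac{195}{2}$ ($f{\left(v,w \right)} = \left(- \frac{1}{4}\right) 390 = - \frac{195}{2}$)
$I{\left(y \right)} = -5 + \sqrt{795 + y}$ ($I{\left(y \right)} = -5 + \sqrt{y + 795} = -5 + \sqrt{795 + y}$)
$J = - \frac{324481}{2} + \sqrt{2161}$ ($J = \left(- \frac{195}{2} - 162138\right) - \left(5 - \sqrt{795 + 1366}\right) = \left(- \frac{195}{2} - 162138\right) - \left(5 - \sqrt{2161}\right) = - \frac{324471}{2} - \left(5 - \sqrt{2161}\right) = - \frac{324481}{2} + \sqrt{2161} \approx -1.6219 \cdot 10^{5}$)
$\left(3511177 + 1194567\right) \left(J + 2770463\right) = \left(3511177 + 1194567\right) \left(\left(- \frac{324481}{2} + \sqrt{2161}\right) + 2770463\right) = 4705744 \left(\frac{5216445}{2} + \sqrt{2161}\right) = 12273627380040 + 4705744 \sqrt{2161}$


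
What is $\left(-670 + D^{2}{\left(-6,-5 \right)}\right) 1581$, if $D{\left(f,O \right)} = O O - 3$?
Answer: $-294066$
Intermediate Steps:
$D{\left(f,O \right)} = -3 + O^{2}$ ($D{\left(f,O \right)} = O^{2} - 3 = -3 + O^{2}$)
$\left(-670 + D^{2}{\left(-6,-5 \right)}\right) 1581 = \left(-670 + \left(-3 + \left(-5\right)^{2}\right)^{2}\right) 1581 = \left(-670 + \left(-3 + 25\right)^{2}\right) 1581 = \left(-670 + 22^{2}\right) 1581 = \left(-670 + 484\right) 1581 = \left(-186\right) 1581 = -294066$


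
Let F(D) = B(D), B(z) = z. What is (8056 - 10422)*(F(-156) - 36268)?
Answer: 86179184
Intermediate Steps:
F(D) = D
(8056 - 10422)*(F(-156) - 36268) = (8056 - 10422)*(-156 - 36268) = -2366*(-36424) = 86179184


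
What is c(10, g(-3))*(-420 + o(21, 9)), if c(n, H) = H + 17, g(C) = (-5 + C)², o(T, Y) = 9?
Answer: -33291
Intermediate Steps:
c(n, H) = 17 + H
c(10, g(-3))*(-420 + o(21, 9)) = (17 + (-5 - 3)²)*(-420 + 9) = (17 + (-8)²)*(-411) = (17 + 64)*(-411) = 81*(-411) = -33291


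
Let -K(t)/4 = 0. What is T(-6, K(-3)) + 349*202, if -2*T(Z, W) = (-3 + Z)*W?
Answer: 70498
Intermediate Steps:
K(t) = 0 (K(t) = -4*0 = 0)
T(Z, W) = -W*(-3 + Z)/2 (T(Z, W) = -(-3 + Z)*W/2 = -W*(-3 + Z)/2)
T(-6, K(-3)) + 349*202 = (½)*0*(3 - 1*(-6)) + 349*202 = (½)*0*(3 + 6) + 70498 = (½)*0*9 + 70498 = 0 + 70498 = 70498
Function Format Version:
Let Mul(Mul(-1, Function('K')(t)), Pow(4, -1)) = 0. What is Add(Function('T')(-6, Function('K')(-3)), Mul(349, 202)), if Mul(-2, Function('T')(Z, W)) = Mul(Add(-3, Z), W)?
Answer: 70498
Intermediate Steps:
Function('K')(t) = 0 (Function('K')(t) = Mul(-4, 0) = 0)
Function('T')(Z, W) = Mul(Rational(-1, 2), W, Add(-3, Z)) (Function('T')(Z, W) = Mul(Rational(-1, 2), Mul(Add(-3, Z), W)) = Mul(Rational(-1, 2), Mul(W, Add(-3, Z))) = Mul(Rational(-1, 2), W, Add(-3, Z)))
Add(Function('T')(-6, Function('K')(-3)), Mul(349, 202)) = Add(Mul(Rational(1, 2), 0, Add(3, Mul(-1, -6))), Mul(349, 202)) = Add(Mul(Rational(1, 2), 0, Add(3, 6)), 70498) = Add(Mul(Rational(1, 2), 0, 9), 70498) = Add(0, 70498) = 70498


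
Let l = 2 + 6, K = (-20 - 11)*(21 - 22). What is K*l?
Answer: 248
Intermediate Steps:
K = 31 (K = -31*(-1) = 31)
l = 8
K*l = 31*8 = 248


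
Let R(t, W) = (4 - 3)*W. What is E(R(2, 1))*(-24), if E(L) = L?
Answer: -24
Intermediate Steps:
R(t, W) = W (R(t, W) = 1*W = W)
E(R(2, 1))*(-24) = 1*(-24) = -24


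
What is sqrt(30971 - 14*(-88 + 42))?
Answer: sqrt(31615) ≈ 177.81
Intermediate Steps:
sqrt(30971 - 14*(-88 + 42)) = sqrt(30971 - 14*(-46)) = sqrt(30971 + 644) = sqrt(31615)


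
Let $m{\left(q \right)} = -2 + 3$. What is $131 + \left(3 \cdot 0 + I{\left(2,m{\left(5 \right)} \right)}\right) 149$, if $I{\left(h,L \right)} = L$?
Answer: $280$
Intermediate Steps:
$m{\left(q \right)} = 1$
$131 + \left(3 \cdot 0 + I{\left(2,m{\left(5 \right)} \right)}\right) 149 = 131 + \left(3 \cdot 0 + 1\right) 149 = 131 + \left(0 + 1\right) 149 = 131 + 1 \cdot 149 = 131 + 149 = 280$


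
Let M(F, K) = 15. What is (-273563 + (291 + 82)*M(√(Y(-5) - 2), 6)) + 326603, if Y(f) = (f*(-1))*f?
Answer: 58635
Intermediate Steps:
Y(f) = -f² (Y(f) = (-f)*f = -f²)
(-273563 + (291 + 82)*M(√(Y(-5) - 2), 6)) + 326603 = (-273563 + (291 + 82)*15) + 326603 = (-273563 + 373*15) + 326603 = (-273563 + 5595) + 326603 = -267968 + 326603 = 58635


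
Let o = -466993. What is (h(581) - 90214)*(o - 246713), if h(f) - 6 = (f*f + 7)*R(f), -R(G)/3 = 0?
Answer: 64381990848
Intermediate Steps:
R(G) = 0 (R(G) = -3*0 = 0)
h(f) = 6 (h(f) = 6 + (f*f + 7)*0 = 6 + (f² + 7)*0 = 6 + (7 + f²)*0 = 6 + 0 = 6)
(h(581) - 90214)*(o - 246713) = (6 - 90214)*(-466993 - 246713) = -90208*(-713706) = 64381990848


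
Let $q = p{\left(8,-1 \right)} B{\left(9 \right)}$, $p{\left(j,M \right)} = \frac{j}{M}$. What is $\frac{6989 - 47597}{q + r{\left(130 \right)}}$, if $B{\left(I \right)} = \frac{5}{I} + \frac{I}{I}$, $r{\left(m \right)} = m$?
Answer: $- \frac{182736}{529} \approx -345.44$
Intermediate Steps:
$B{\left(I \right)} = 1 + \frac{5}{I}$ ($B{\left(I \right)} = \frac{5}{I} + 1 = 1 + \frac{5}{I}$)
$q = - \frac{112}{9}$ ($q = \frac{8}{-1} \frac{5 + 9}{9} = 8 \left(-1\right) \frac{1}{9} \cdot 14 = \left(-8\right) \frac{14}{9} = - \frac{112}{9} \approx -12.444$)
$\frac{6989 - 47597}{q + r{\left(130 \right)}} = \frac{6989 - 47597}{- \frac{112}{9} + 130} = - \frac{40608}{\frac{1058}{9}} = \left(-40608\right) \frac{9}{1058} = - \frac{182736}{529}$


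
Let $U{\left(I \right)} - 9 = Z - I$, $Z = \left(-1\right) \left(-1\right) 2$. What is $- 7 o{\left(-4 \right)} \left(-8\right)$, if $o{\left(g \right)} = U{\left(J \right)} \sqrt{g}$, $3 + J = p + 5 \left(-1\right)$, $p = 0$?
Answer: $2128 i \approx 2128.0 i$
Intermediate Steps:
$Z = 2$ ($Z = 1 \cdot 2 = 2$)
$J = -8$ ($J = -3 + \left(0 + 5 \left(-1\right)\right) = -3 + \left(0 - 5\right) = -3 - 5 = -8$)
$U{\left(I \right)} = 11 - I$ ($U{\left(I \right)} = 9 - \left(-2 + I\right) = 11 - I$)
$o{\left(g \right)} = 19 \sqrt{g}$ ($o{\left(g \right)} = \left(11 - -8\right) \sqrt{g} = \left(11 + 8\right) \sqrt{g} = 19 \sqrt{g}$)
$- 7 o{\left(-4 \right)} \left(-8\right) = - 7 \cdot 19 \sqrt{-4} \left(-8\right) = - 7 \cdot 19 \cdot 2 i \left(-8\right) = - 7 \cdot 38 i \left(-8\right) = - 266 i \left(-8\right) = 2128 i$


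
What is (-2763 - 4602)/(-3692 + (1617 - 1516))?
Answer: 2455/1197 ≈ 2.0510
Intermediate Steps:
(-2763 - 4602)/(-3692 + (1617 - 1516)) = -7365/(-3692 + 101) = -7365/(-3591) = -7365*(-1/3591) = 2455/1197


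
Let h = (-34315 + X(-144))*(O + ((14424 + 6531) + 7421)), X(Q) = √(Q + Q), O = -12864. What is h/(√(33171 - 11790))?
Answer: -532294280*√21381/21381 + 62048*I*√42762/7127 ≈ -3.6403e+6 + 1800.3*I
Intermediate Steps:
X(Q) = √2*√Q (X(Q) = √(2*Q) = √2*√Q)
h = -532294280 + 186144*I*√2 (h = (-34315 + √2*√(-144))*(-12864 + ((14424 + 6531) + 7421)) = (-34315 + √2*(12*I))*(-12864 + (20955 + 7421)) = (-34315 + 12*I*√2)*(-12864 + 28376) = (-34315 + 12*I*√2)*15512 = -532294280 + 186144*I*√2 ≈ -5.3229e+8 + 2.6325e+5*I)
h/(√(33171 - 11790)) = (-532294280 + 186144*I*√2)/(√(33171 - 11790)) = (-532294280 + 186144*I*√2)/(√21381) = (-532294280 + 186144*I*√2)*(√21381/21381) = √21381*(-532294280 + 186144*I*√2)/21381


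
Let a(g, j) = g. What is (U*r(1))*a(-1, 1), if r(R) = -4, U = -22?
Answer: -88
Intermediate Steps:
(U*r(1))*a(-1, 1) = -22*(-4)*(-1) = 88*(-1) = -88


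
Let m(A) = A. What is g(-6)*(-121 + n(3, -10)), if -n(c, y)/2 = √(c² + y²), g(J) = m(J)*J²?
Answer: 26136 + 432*√109 ≈ 30646.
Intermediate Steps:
g(J) = J³ (g(J) = J*J² = J³)
n(c, y) = -2*√(c² + y²)
g(-6)*(-121 + n(3, -10)) = (-6)³*(-121 - 2*√(3² + (-10)²)) = -216*(-121 - 2*√(9 + 100)) = -216*(-121 - 2*√109) = 26136 + 432*√109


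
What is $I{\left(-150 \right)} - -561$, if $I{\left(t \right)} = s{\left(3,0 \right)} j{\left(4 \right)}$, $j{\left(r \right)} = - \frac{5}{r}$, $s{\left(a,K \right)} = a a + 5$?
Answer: $\frac{1087}{2} \approx 543.5$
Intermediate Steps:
$s{\left(a,K \right)} = 5 + a^{2}$ ($s{\left(a,K \right)} = a^{2} + 5 = 5 + a^{2}$)
$I{\left(t \right)} = - \frac{35}{2}$ ($I{\left(t \right)} = \left(5 + 3^{2}\right) \left(- \frac{5}{4}\right) = \left(5 + 9\right) \left(\left(-5\right) \frac{1}{4}\right) = 14 \left(- \frac{5}{4}\right) = - \frac{35}{2}$)
$I{\left(-150 \right)} - -561 = - \frac{35}{2} - -561 = - \frac{35}{2} + 561 = \frac{1087}{2}$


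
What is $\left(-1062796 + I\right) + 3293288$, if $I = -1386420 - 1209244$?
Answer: $-365172$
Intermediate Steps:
$I = -2595664$ ($I = -1386420 - 1209244 = -2595664$)
$\left(-1062796 + I\right) + 3293288 = \left(-1062796 - 2595664\right) + 3293288 = -3658460 + 3293288 = -365172$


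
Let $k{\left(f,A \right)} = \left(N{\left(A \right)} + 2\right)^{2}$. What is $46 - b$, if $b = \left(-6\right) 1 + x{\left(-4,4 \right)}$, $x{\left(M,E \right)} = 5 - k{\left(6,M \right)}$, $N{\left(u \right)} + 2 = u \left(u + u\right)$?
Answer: $1071$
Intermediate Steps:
$N{\left(u \right)} = -2 + 2 u^{2}$ ($N{\left(u \right)} = -2 + u \left(u + u\right) = -2 + u 2 u = -2 + 2 u^{2}$)
$k{\left(f,A \right)} = 4 A^{4}$ ($k{\left(f,A \right)} = \left(\left(-2 + 2 A^{2}\right) + 2\right)^{2} = \left(2 A^{2}\right)^{2} = 4 A^{4}$)
$x{\left(M,E \right)} = 5 - 4 M^{4}$
$b = -1025$ ($b = \left(-6\right) 1 + \left(5 - 4 \left(-4\right)^{4}\right) = -6 + \left(5 - 1024\right) = -6 - 1019 = -1025$)
$46 - b = 46 - -1025 = 46 + 1025 = 1071$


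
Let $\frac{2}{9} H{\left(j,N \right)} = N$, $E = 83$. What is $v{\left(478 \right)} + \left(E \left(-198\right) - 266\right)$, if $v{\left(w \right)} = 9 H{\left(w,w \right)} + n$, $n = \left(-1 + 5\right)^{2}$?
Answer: $2675$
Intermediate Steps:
$H{\left(j,N \right)} = \frac{9 N}{2}$
$n = 16$ ($n = 4^{2} = 16$)
$v{\left(w \right)} = 16 + \frac{81 w}{2}$ ($v{\left(w \right)} = 9 \frac{9 w}{2} + 16 = \frac{81 w}{2} + 16 = 16 + \frac{81 w}{2}$)
$v{\left(478 \right)} + \left(E \left(-198\right) - 266\right) = \left(16 + \frac{81}{2} \cdot 478\right) + \left(83 \left(-198\right) - 266\right) = \left(16 + 19359\right) - 16700 = 19375 - 16700 = 2675$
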